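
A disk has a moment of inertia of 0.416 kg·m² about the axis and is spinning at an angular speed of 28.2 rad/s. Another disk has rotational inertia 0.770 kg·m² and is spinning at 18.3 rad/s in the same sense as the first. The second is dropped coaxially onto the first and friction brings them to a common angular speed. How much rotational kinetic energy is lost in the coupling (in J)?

ΔKE lost ≈ 13.2 J

No external torque acts about the common axis, so total angular momentum is conserved.
Taking A's sense as positive: L = (0.4160)(28.2) + (0.7700)(18.3) = 25.82 kg·m²·rad/s.
Combined I = 0.4160 + 0.7700 = 1.186 kg·m².
ω_f = L / I = 25.82 / 1.186 = 21.77 rad/s.
KE_i = ½ΣIω² = 294.3 J; KE_f = ½(1.186)(21.77)² = 281.1 J.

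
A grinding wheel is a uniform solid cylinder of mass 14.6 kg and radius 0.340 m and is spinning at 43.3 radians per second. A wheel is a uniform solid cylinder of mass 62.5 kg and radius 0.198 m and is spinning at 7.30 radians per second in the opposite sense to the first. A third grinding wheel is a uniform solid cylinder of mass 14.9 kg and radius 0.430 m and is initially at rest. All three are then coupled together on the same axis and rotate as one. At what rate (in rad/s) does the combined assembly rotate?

No external torque acts about the common axis, so total angular momentum is conserved.
Moments of inertia: I_A = ½(14.6)(0.340)² = 0.8439 kg·m²; I_B = ½(62.5)(0.198)² = 1.225 kg·m²; I_C = ½(14.9)(0.430)² = 1.378 kg·m².
Taking A's sense as positive: L = (0.8439)(43.3) − (1.225)(7.30) = 27.60 kg·m²·rad/s.
Combined I = 0.8439 + 1.225 + 1.378 = 3.447 kg·m².
ω_f = L / I = 27.60 / 3.447 = 8.007 rad/s.

|ω_f| ≈ 8.01 rad/s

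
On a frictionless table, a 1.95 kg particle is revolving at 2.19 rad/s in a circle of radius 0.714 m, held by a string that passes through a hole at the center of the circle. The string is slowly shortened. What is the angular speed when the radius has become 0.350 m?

ω₂ ≈ 9.11 rad/s

The constraining force is radial, so m r² ω about the center is conserved.
ω₂ = ω₁ (r₁/r₂)² = (2.19)(0.714/0.350)² = 9.114 rad/s.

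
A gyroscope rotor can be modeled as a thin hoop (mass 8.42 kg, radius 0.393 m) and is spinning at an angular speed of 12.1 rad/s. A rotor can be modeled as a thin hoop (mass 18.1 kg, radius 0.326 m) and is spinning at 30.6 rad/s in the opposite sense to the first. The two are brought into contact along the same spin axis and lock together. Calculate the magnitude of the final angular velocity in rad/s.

The coupling torques are internal; angular momentum about the shared axis is conserved.
Moments of inertia: I_A = (8.42)(0.393)² = 1.300 kg·m²; I_B = (18.1)(0.326)² = 1.924 kg·m².
Taking A's sense as positive: L = (1.300)(12.1) − (1.924)(30.6) = -43.13 kg·m²·rad/s.
Combined I = 1.300 + 1.924 = 3.224 kg·m².
ω_f = L / I = -43.13 / 3.224 = -13.38 rad/s.

|ω_f| ≈ 13.4 rad/s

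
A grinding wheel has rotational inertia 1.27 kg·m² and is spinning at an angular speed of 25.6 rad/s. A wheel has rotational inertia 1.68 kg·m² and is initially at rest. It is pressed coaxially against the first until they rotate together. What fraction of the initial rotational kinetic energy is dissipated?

fraction ≈ 0.569

No external torque acts about the common axis, so total angular momentum is conserved.
Taking A's sense as positive: L = (1.270)(25.6) = 32.51 kg·m²·rad/s.
Combined I = 1.270 + 1.680 = 2.950 kg·m².
ω_f = L / I = 32.51 / 2.950 = 11.02 rad/s.
KE_i = ½ΣIω² = 416.2 J; KE_f = ½(2.950)(11.02)² = 179.2 J.
Fraction dissipated = (KE_i − KE_f)/KE_i = 0.5695.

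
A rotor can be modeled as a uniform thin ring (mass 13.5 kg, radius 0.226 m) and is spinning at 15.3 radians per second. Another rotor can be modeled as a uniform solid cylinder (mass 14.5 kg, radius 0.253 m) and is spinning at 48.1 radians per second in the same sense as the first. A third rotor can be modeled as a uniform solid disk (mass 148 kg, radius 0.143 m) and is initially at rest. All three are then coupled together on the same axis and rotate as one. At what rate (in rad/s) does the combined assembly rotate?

No external torque acts about the common axis, so total angular momentum is conserved.
Moments of inertia: I_A = (13.5)(0.226)² = 0.6895 kg·m²; I_B = ½(14.5)(0.253)² = 0.4641 kg·m²; I_C = ½(148)(0.143)² = 1.513 kg·m².
Taking A's sense as positive: L = (0.6895)(15.3) + (0.4641)(48.1) = 32.87 kg·m²·rad/s.
Combined I = 0.6895 + 0.4641 + 1.513 = 2.667 kg·m².
ω_f = L / I = 32.87 / 2.667 = 12.33 rad/s.

|ω_f| ≈ 12.3 rad/s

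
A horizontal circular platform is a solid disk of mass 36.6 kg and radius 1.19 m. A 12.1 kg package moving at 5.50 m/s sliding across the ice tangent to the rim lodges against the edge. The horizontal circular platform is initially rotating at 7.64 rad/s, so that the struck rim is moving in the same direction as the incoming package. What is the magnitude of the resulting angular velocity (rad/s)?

|ω_f| ≈ 6.44 rad/s

The axle reaction passes through the central axle and exerts no torque about it; angular momentum about the central axle is conserved through the impact.
I_p = ½(36.6)(1.19)² = 25.91 kg·m². Taking the sense of the package's angular momentum as positive, L_{package} = m v R = (12.1)(5.50)(1.19) = 79.19 kg·m²/s.
L_i = +I_p ω_p + m v R = +(25.91)(7.64) + 79.19 = 277.2 kg·m²/s.
After sticking, I_f = I_p + m R² = 25.91 + (12.1)(1.19)² = 43.05 kg·m².
ω_f = L_i / I_f = 277.2 / 43.05 = 6.439 rad/s.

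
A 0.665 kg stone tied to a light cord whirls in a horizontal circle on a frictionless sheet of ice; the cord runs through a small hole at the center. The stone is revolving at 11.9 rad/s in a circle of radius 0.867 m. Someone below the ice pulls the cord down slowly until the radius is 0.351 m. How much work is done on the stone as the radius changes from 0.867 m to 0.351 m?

The constraining force is radial, so m r² ω about the center is conserved.
ω₂ = ω₁ (r₁/r₂)² = (11.9)(0.867/0.351)² = 72.61 rad/s.
W = ΔKE = ½m(v₂² − v₁²) = 180.6 J.

W ≈ 181 J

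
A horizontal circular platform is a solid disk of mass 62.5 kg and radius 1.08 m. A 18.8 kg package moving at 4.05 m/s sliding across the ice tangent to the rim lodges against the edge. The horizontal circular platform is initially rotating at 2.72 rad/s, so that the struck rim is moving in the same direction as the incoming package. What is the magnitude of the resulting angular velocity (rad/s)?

The axle reaction passes through the central axle and exerts no torque about it; angular momentum about the central axle is conserved through the impact.
I_p = ½(62.5)(1.08)² = 36.45 kg·m². Taking the sense of the package's angular momentum as positive, L_{package} = m v R = (18.8)(4.05)(1.08) = 82.23 kg·m²/s.
L_i = +I_p ω_p + m v R = +(36.45)(2.72) + 82.23 = 181.4 kg·m²/s.
After sticking, I_f = I_p + m R² = 36.45 + (18.8)(1.08)² = 58.38 kg·m².
ω_f = L_i / I_f = 181.4 / 58.38 = 3.107 rad/s.

|ω_f| ≈ 3.11 rad/s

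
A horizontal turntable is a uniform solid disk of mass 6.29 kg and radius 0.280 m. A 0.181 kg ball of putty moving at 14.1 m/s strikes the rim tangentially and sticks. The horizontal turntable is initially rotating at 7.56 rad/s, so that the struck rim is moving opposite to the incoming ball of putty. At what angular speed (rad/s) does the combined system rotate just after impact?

About the axle the impulsive forces during the collision are internal, so angular momentum about that axis is conserved.
I_p = ½(6.29)(0.280)² = 0.2466 kg·m². Taking the sense of the ball of putty's angular momentum as positive, L_{ball} = m v R = (0.181)(14.1)(0.280) = 0.7146 kg·m²/s.
L_i = −I_p ω_p + m v R = −(0.2466)(7.56) + 0.7146 = -1.149 kg·m²/s.
After sticking, I_f = I_p + m R² = 0.2466 + (0.181)(0.280)² = 0.2608 kg·m².
ω_f = L_i / I_f = -1.149 / 0.2608 = -4.408 rad/s.

|ω_f| ≈ 4.41 rad/s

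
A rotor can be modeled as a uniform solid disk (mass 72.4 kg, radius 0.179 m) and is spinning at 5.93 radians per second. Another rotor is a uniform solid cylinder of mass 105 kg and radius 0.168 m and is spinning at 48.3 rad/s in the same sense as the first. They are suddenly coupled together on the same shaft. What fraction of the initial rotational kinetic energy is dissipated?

fraction ≈ 0.334

No external torque acts about the common axis, so total angular momentum is conserved.
Moments of inertia: I_A = ½(72.4)(0.179)² = 1.160 kg·m²; I_B = ½(105)(0.168)² = 1.482 kg·m².
Taking A's sense as positive: L = (1.160)(5.93) + (1.482)(48.3) = 78.45 kg·m²·rad/s.
Combined I = 1.160 + 1.482 = 2.642 kg·m².
ω_f = L / I = 78.45 / 2.642 = 29.70 rad/s.
KE_i = ½ΣIω² = 1749 J; KE_f = ½(2.642)(29.70)² = 1165 J.
Fraction dissipated = (KE_i − KE_f)/KE_i = 0.3339.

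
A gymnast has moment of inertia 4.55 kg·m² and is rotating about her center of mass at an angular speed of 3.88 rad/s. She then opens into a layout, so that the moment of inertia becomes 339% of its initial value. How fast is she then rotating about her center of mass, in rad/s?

Angular momentum about the spin axis is conserved since the torque about it is zero.
I₂ = 3.39 × 4.55 = 15.42 kg·m².
ω₂ = I₁ω₁ / I₂ = (4.550)(3.88 rad/s) / (15.42) = 1.145 rad/s.

ω₂ ≈ 1.14 rad/s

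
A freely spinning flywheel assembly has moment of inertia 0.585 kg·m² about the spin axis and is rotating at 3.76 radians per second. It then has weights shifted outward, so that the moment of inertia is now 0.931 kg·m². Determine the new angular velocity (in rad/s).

No external torque acts about the spin axis, so angular momentum is conserved.
ω₂ = I₁ω₁ / I₂ = (0.5850)(3.76 rad/s) / (0.9310) = 2.363 rad/s.

ω₂ ≈ 2.36 rad/s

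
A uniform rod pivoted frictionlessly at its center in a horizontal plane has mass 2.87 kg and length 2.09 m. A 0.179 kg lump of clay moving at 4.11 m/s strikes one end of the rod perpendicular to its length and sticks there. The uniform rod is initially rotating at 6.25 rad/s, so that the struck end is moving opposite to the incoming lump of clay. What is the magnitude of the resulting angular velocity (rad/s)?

About the pivot the impulsive forces during the collision are internal, so angular momentum about that axis is conserved.
I_p = (1/12)(2.87)(2.09)² = 1.045 kg·m². Taking the sense of the lump of clay's angular momentum as positive, L_{lump} = m v R = (0.179)(4.11)(2.09/2) = 0.7688 kg·m²/s.
L_i = −I_p ω_p + m v R = −(1.045)(6.25) + 0.7688 = -5.761 kg·m²/s.
After sticking, I_f = I_p + m R² = 1.045 + (0.179)(2.09/2)² = 1.240 kg·m².
ω_f = L_i / I_f = -5.761 / 1.240 = -4.645 rad/s.

|ω_f| ≈ 4.64 rad/s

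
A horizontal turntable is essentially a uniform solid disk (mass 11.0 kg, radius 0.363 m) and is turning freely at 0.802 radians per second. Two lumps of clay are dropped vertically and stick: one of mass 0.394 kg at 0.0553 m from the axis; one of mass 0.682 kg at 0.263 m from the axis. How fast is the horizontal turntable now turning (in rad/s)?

No external torque acts about the axis; L_before = L_after.
I_p = ½(11.0)(0.363)² = 0.7247 kg·m².
Added inertia Σmr² = (0.394)(0.0553)² + (0.682)(0.263)² = 0.04838 kg·m²; I_f = 0.7247 + 0.04838 = 0.7731 kg·m².
ω_f = I_p ω_i / I_f = (0.7247)(0.802) / 0.7731 = 0.7518 rad/s.

ω_f ≈ 0.752 rad/s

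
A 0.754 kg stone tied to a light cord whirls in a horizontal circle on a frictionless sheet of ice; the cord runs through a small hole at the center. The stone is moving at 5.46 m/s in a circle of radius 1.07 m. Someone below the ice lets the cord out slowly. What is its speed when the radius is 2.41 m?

v₂ ≈ 2.42 m/s

Central (radial) force ⇒ zero torque about the center ⇒ m v r is constant.
v₂ = v₁ r₁ / r₂ = (5.46)(1.07) / (2.41) = 2.424 m/s.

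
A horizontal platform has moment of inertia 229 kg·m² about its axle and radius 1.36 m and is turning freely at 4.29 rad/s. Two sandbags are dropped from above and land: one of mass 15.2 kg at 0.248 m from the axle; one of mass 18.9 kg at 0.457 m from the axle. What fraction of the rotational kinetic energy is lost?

fraction ≈ 0.0209

The added mass arrives with no angular momentum about the axle, and any external torque about the axle is negligible, so the system's angular momentum is conserved.
Added inertia Σmr² = (15.2)(0.248)² + (18.9)(0.457)² = 4.882 kg·m²; I_f = 229.0 + 4.882 = 233.9 kg·m².
ω_f = I_p ω_i / I_f = (229.0)(4.29) / 233.9 = 4.200 rad/s.
KE_i = ½(229.0)(4.290 rad/s)² = 2107 J; KE_f = ½(233.9)(4.200)² = 2063 J.
Fraction lost = 0.02087.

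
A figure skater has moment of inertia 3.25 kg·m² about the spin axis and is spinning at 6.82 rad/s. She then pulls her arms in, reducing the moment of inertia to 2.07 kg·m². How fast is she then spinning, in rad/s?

Angular momentum about the spin axis is conserved since the torque about it is zero.
ω₂ = I₁ω₁ / I₂ = (3.250)(6.82 rad/s) / (2.070) = 10.71 rad/s.

ω₂ ≈ 10.7 rad/s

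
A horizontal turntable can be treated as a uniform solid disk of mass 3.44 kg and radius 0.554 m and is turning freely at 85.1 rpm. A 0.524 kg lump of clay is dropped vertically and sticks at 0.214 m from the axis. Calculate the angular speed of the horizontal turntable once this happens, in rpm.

ω_f ≈ 81.4 rpm

No external torque acts about the axis; L_before = L_after.
I_p = ½(3.44)(0.554)² = 0.5279 kg·m².
Added inertia Σmr² = (0.524)(0.214)² = 0.02400 kg·m²; I_f = 0.5279 + 0.02400 = 0.5519 kg·m².
ω_f = I_p ω_i / I_f = (0.5279)(85.1) / 0.5519 = 81.40 rpm.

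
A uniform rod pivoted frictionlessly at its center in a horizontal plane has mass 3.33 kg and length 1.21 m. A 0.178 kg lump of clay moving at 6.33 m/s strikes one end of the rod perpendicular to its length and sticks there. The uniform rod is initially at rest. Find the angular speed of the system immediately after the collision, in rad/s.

The axle reaction passes through the pivot and exerts no torque about it; angular momentum about the pivot is conserved through the impact.
I_p = (1/12)(3.33)(1.21)² = 0.4063 kg·m². Taking the sense of the lump of clay's angular momentum as positive, L_{lump} = m v R = (0.178)(6.33)(1.21/2) = 0.6817 kg·m²/s.
L_i = 0 + 0.6817 = 0.6817 kg·m²/s.
After sticking, I_f = I_p + m R² = 0.4063 + (0.178)(1.21/2)² = 0.4714 kg·m².
ω_f = L_i / I_f = 0.6817 / 0.4714 = 1.446 rad/s.

|ω_f| ≈ 1.45 rad/s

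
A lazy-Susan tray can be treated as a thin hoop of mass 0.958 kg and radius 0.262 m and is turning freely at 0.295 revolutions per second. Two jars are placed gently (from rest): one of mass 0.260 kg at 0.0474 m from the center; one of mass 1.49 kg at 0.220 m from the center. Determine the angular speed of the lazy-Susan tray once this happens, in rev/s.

ω_f ≈ 0.140 rev/s

The added mass arrives with no angular momentum about the center, and any external torque about the center is negligible, so the system's angular momentum is conserved.
I_p = (0.958)(0.262)² = 0.06576 kg·m².
Added inertia Σmr² = (0.260)(0.0474)² + (1.49)(0.220)² = 0.07270 kg·m²; I_f = 0.06576 + 0.07270 = 0.1385 kg·m².
ω_f = I_p ω_i / I_f = (0.06576)(0.295) / 0.1385 = 0.1401 rev/s.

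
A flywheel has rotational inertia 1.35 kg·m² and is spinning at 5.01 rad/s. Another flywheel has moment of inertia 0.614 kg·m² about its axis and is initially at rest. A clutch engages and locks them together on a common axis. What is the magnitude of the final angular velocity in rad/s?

|ω_f| ≈ 3.44 rad/s

No external torque acts about the common axis, so total angular momentum is conserved.
Taking A's sense as positive: L = (1.350)(5.01) = 6.764 kg·m²·rad/s.
Combined I = 1.350 + 0.6140 = 1.964 kg·m².
ω_f = L / I = 6.764 / 1.964 = 3.444 rad/s.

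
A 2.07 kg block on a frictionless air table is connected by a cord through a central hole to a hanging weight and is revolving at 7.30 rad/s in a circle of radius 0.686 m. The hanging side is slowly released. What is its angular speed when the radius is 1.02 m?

ω₂ ≈ 3.30 rad/s

The constraining force is radial, so m r² ω about the center is conserved.
ω₂ = ω₁ (r₁/r₂)² = (7.30)(0.686/1.02)² = 3.302 rad/s.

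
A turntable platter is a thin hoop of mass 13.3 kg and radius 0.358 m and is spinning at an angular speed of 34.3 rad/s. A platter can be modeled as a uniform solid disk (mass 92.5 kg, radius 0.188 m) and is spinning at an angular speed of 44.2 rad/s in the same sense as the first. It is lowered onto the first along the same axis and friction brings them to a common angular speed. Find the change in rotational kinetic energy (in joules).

ΔKE ≈ -40.9 J

No external torque acts about the common axis, so total angular momentum is conserved.
Moments of inertia: I_A = (13.3)(0.358)² = 1.705 kg·m²; I_B = ½(92.5)(0.188)² = 1.635 kg·m².
Taking A's sense as positive: L = (1.705)(34.3) + (1.635)(44.2) = 130.7 kg·m²·rad/s.
Combined I = 1.705 + 1.635 = 3.339 kg·m².
ω_f = L / I = 130.7 / 3.339 = 39.15 rad/s.
KE_i = ½ΣIω² = 2599 J; KE_f = ½(3.339)(39.15)² = 2559 J.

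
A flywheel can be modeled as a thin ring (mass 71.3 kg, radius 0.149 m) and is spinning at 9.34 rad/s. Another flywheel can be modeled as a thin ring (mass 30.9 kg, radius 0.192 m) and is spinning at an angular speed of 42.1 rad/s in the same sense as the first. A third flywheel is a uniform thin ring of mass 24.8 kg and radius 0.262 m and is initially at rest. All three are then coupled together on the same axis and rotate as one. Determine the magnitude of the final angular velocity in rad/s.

The coupling torques are internal; angular momentum about the shared axis is conserved.
Moments of inertia: I_A = (71.3)(0.149)² = 1.583 kg·m²; I_B = (30.9)(0.192)² = 1.139 kg·m²; I_C = (24.8)(0.262)² = 1.702 kg·m².
Taking A's sense as positive: L = (1.583)(9.34) + (1.139)(42.1) = 62.74 kg·m²·rad/s.
Combined I = 1.583 + 1.139 + 1.702 = 4.424 kg·m².
ω_f = L / I = 62.74 / 4.424 = 14.18 rad/s.

|ω_f| ≈ 14.2 rad/s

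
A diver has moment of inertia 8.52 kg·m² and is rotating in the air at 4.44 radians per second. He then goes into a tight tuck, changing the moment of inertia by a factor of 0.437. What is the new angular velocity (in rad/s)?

ω₂ ≈ 10.2 rad/s

No external torque acts about the spin axis, so angular momentum is conserved.
I₂ = 0.437 × 8.52 = 3.723 kg·m².
ω₂ = I₁ω₁ / I₂ = (8.520)(4.44 rad/s) / (3.723) = 10.16 rad/s.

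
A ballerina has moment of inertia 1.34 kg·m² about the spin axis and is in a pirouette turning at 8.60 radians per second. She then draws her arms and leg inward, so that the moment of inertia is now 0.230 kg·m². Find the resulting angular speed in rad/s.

ω₂ ≈ 50.1 rad/s

No external torque acts about the spin axis, so angular momentum is conserved.
ω₂ = I₁ω₁ / I₂ = (1.340)(8.60 rad/s) / (0.2300) = 50.10 rad/s.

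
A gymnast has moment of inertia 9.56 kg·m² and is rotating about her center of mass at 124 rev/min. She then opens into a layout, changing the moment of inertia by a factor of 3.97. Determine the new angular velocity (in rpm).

ω₂ ≈ 31.2 rpm

No external torque acts about the spin axis, so angular momentum is conserved.
I₂ = 3.97 × 9.56 = 37.95 kg·m².
ω₂ = I₁ω₁ / I₂ = (9.560)(124 rpm) / (37.95) = 31.23 rpm.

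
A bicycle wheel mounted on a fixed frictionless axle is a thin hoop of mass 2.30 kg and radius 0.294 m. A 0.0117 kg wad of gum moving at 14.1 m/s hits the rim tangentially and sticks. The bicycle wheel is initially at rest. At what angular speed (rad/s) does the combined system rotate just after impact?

|ω_f| ≈ 0.243 rad/s

About the axle the impulsive forces during the collision are internal, so angular momentum about that axis is conserved.
I_p = (2.30)(0.294)² = 0.1988 kg·m². Taking the sense of the wad of gum's angular momentum as positive, L_{wad} = m v R = (0.0117)(14.1)(0.294) = 0.04850 kg·m²/s.
L_i = 0 + 0.04850 = 0.04850 kg·m²/s.
After sticking, I_f = I_p + m R² = 0.1988 + (0.0117)(0.294)² = 0.1998 kg·m².
ω_f = L_i / I_f = 0.04850 / 0.1998 = 0.2427 rad/s.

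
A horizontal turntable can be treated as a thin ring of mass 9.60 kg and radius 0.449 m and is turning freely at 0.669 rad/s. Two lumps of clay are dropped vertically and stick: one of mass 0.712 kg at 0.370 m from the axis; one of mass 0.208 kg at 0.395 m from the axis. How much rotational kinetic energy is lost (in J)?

No external torque acts about the axis; L_before = L_after.
I_p = (9.60)(0.449)² = 1.935 kg·m².
Added inertia Σmr² = (0.712)(0.370)² + (0.208)(0.395)² = 0.1299 kg·m²; I_f = 1.935 + 0.1299 = 2.065 kg·m².
ω_f = I_p ω_i / I_f = (1.935)(0.669) / 2.065 = 0.6269 rad/s.
KE_i = ½(1.935)(0.6690 rad/s)² = 0.4331 J; KE_f = ½(2.065)(0.6269)² = 0.4059 J.

energy lost ≈ 0.0272 J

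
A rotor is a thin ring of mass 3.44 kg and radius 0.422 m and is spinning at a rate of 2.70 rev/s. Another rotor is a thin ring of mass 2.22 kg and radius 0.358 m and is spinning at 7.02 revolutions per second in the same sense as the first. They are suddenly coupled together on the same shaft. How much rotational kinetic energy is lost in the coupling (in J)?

ΔKE lost ≈ 71.6 J

The coupling torques are internal; angular momentum about the shared axis is conserved.
Moments of inertia: I_A = (3.44)(0.422)² = 0.6126 kg·m²; I_B = (2.22)(0.358)² = 0.2845 kg·m².
Taking A's sense as positive: L = (0.6126)(2.70) + (0.2845)(7.02) = 3.651 kg·m²·rev/s.
Combined I = 0.6126 + 0.2845 = 0.8971 kg·m².
ω_f = L / I = 3.651 / 0.8971 = 4.070 rev/s.
KE_i = ½ΣIω² = 364.9 J; KE_f = ½(0.8971)(25.57)² = 293.4 J.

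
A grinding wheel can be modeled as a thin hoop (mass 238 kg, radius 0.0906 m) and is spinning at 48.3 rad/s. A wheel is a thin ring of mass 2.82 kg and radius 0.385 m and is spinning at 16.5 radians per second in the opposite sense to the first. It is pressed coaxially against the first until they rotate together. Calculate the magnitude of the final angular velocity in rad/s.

The coupling torques are internal; angular momentum about the shared axis is conserved.
Moments of inertia: I_A = (238)(0.0906)² = 1.954 kg·m²; I_B = (2.82)(0.385)² = 0.4180 kg·m².
Taking A's sense as positive: L = (1.954)(48.3) − (0.4180)(16.5) = 87.46 kg·m²·rad/s.
Combined I = 1.954 + 0.4180 = 2.372 kg·m².
ω_f = L / I = 87.46 / 2.372 = 36.88 rad/s.

|ω_f| ≈ 36.9 rad/s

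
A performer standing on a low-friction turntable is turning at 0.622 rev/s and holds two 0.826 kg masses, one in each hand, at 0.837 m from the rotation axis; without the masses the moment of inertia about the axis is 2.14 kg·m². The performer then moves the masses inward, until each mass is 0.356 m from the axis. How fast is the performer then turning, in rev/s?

Angular momentum about the spin axis is conserved since the torque about it is zero.
I₁ = 2.14 + 2(0.826)(0.837)² = 3.297 kg·m²; I₂ = 2.14 + 2(0.826)(0.356)² = 2.349 kg·m².
ω₂ = I₁ω₁ / I₂ = (3.297)(0.622 rev/s) / (2.349) = 0.8730 rev/s.

ω₂ ≈ 0.873 rev/s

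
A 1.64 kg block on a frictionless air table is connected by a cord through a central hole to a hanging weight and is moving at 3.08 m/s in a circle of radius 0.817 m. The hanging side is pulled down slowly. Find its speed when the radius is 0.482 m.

Central (radial) force ⇒ zero torque about the center ⇒ m v r is constant.
v₂ = v₁ r₁ / r₂ = (3.08)(0.817) / (0.482) = 5.221 m/s.

v₂ ≈ 5.22 m/s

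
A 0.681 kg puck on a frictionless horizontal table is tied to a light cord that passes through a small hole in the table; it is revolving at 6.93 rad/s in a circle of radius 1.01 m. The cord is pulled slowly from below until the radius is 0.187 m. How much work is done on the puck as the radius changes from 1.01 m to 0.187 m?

No torque about the axis ⇒ m r₁² ω₁ = m r₂² ω₂.
ω₂ = ω₁ (r₁/r₂)² = (6.93)(1.01/0.187)² = 202.2 rad/s.
W = ΔKE = ½m(v₂² − v₁²) = 469.9 J.

W ≈ 470 J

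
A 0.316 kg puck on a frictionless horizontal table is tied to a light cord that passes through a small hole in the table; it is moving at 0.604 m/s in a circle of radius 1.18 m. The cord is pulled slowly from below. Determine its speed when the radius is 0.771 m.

v₂ ≈ 0.924 m/s

Central (radial) force ⇒ zero torque about the center ⇒ m v r is constant.
v₂ = v₁ r₁ / r₂ = (0.604)(1.18) / (0.771) = 0.9244 m/s.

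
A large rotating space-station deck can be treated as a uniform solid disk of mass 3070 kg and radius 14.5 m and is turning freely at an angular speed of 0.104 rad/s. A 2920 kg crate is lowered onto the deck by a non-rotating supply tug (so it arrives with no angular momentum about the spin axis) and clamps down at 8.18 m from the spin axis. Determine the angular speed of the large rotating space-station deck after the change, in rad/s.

The added mass arrives with no angular momentum about the spin axis, and any external torque about the spin axis is negligible, so the system's angular momentum is conserved.
I_p = ½(3070)(14.5)² = 3.227e+05 kg·m².
Added inertia Σmr² = (2920)(8.18)² = 1.954e+05 kg·m²; I_f = 3.227e+05 + 1.954e+05 = 5.181e+05 kg·m².
ω_f = I_p ω_i / I_f = (3.227e+05)(0.104) / 5.181e+05 = 0.06478 rad/s.

ω_f ≈ 0.0648 rad/s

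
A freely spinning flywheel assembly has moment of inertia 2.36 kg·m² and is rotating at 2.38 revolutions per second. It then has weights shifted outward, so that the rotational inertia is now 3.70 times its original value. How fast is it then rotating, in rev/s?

With no external torque about the axis, L is conserved: I₁ω₁ = I₂ω₂.
I₂ = 3.70 × 2.36 = 8.732 kg·m².
ω₂ = I₁ω₁ / I₂ = (2.360)(2.38 rev/s) / (8.732) = 0.6432 rev/s.

ω₂ ≈ 0.643 rev/s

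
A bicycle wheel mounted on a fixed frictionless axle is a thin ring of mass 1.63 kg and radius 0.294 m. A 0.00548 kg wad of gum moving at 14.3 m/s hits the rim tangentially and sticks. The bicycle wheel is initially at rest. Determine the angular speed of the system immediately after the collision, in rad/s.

|ω_f| ≈ 0.163 rad/s

The axle reaction passes through the axle and exerts no torque about it; angular momentum about the axle is conserved through the impact.
I_p = (1.63)(0.294)² = 0.1409 kg·m². Taking the sense of the wad of gum's angular momentum as positive, L_{wad} = m v R = (0.00548)(14.3)(0.294) = 0.02304 kg·m²/s.
L_i = 0 + 0.02304 = 0.02304 kg·m²/s.
After sticking, I_f = I_p + m R² = 0.1409 + (0.00548)(0.294)² = 0.1414 kg·m².
ω_f = L_i / I_f = 0.02304 / 0.1414 = 0.1630 rad/s.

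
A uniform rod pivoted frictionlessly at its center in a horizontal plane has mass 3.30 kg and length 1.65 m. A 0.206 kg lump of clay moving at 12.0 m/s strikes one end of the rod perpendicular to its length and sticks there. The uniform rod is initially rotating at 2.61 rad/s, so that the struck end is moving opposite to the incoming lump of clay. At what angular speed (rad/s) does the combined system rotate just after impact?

About the pivot the impulsive forces during the collision are internal, so angular momentum about that axis is conserved.
I_p = (1/12)(3.30)(1.65)² = 0.7487 kg·m². Taking the sense of the lump of clay's angular momentum as positive, L_{lump} = m v R = (0.206)(12.0)(1.65/2) = 2.039 kg·m²/s.
L_i = −I_p ω_p + m v R = −(0.7487)(2.61) + 2.039 = 0.08533 kg·m²/s.
After sticking, I_f = I_p + m R² = 0.7487 + (0.206)(1.65/2)² = 0.8889 kg·m².
ω_f = L_i / I_f = 0.08533 / 0.8889 = 0.09599 rad/s.

|ω_f| ≈ 0.0960 rad/s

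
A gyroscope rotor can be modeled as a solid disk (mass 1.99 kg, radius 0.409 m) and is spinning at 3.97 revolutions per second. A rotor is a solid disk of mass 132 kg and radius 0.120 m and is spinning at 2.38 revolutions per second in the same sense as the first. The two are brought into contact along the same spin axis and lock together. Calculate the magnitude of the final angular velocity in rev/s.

The coupling torques are internal; angular momentum about the shared axis is conserved.
Moments of inertia: I_A = ½(1.99)(0.409)² = 0.1664 kg·m²; I_B = ½(132)(0.120)² = 0.9504 kg·m².
Taking A's sense as positive: L = (0.1664)(3.97) + (0.9504)(2.38) = 2.923 kg·m²·rev/s.
Combined I = 0.1664 + 0.9504 = 1.117 kg·m².
ω_f = L / I = 2.923 / 1.117 = 2.617 rev/s.

|ω_f| ≈ 2.62 rev/s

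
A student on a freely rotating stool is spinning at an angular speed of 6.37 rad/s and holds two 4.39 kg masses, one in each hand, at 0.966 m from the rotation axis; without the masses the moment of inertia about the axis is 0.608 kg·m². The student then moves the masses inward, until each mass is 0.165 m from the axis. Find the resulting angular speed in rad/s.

ω₂ ≈ 66.2 rad/s

With no external torque about the axis, L is conserved: I₁ω₁ = I₂ω₂.
I₁ = 0.608 + 2(4.39)(0.966)² = 8.801 kg·m²; I₂ = 0.608 + 2(4.39)(0.165)² = 0.8470 kg·m².
ω₂ = I₁ω₁ / I₂ = (8.801)(6.37 rad/s) / (0.8470) = 66.19 rad/s.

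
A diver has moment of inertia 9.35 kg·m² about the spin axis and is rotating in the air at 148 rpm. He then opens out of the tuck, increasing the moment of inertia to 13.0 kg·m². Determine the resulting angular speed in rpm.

ω₂ ≈ 106 rpm

With no external torque about the axis, L is conserved: I₁ω₁ = I₂ω₂.
ω₂ = I₁ω₁ / I₂ = (9.350)(148 rpm) / (13.00) = 106.4 rpm.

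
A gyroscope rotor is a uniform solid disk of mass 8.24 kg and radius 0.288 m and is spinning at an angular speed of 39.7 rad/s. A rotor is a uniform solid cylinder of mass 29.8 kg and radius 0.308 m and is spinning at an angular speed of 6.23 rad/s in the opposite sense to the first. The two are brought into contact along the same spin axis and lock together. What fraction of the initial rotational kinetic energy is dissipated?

fraction ≈ 0.978

The coupling torques are internal; angular momentum about the shared axis is conserved.
Moments of inertia: I_A = ½(8.24)(0.288)² = 0.3417 kg·m²; I_B = ½(29.8)(0.308)² = 1.413 kg·m².
Taking A's sense as positive: L = (0.3417)(39.7) − (1.413)(6.23) = 4.761 kg·m²·rad/s.
Combined I = 0.3417 + 1.413 = 1.755 kg·m².
ω_f = L / I = 4.761 / 1.755 = 2.712 rad/s.
KE_i = ½ΣIω² = 296.7 J; KE_f = ½(1.755)(2.712)² = 6.456 J.
Fraction dissipated = (KE_i − KE_f)/KE_i = 0.9782.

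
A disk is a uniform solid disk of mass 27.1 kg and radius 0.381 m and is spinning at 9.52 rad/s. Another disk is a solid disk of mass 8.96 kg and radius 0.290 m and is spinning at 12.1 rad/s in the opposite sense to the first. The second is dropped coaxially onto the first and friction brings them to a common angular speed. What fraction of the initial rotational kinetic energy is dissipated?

No external torque acts about the common axis, so total angular momentum is conserved.
Moments of inertia: I_A = ½(27.1)(0.381)² = 1.967 kg·m²; I_B = ½(8.96)(0.290)² = 0.3768 kg·m².
Taking A's sense as positive: L = (1.967)(9.52) − (0.3768)(12.1) = 14.17 kg·m²·rad/s.
Combined I = 1.967 + 0.3768 = 2.344 kg·m².
ω_f = L / I = 14.17 / 2.344 = 6.044 rad/s.
KE_i = ½ΣIω² = 116.7 J; KE_f = ½(2.344)(6.044)² = 42.81 J.
Fraction dissipated = (KE_i − KE_f)/KE_i = 0.6332.

fraction ≈ 0.633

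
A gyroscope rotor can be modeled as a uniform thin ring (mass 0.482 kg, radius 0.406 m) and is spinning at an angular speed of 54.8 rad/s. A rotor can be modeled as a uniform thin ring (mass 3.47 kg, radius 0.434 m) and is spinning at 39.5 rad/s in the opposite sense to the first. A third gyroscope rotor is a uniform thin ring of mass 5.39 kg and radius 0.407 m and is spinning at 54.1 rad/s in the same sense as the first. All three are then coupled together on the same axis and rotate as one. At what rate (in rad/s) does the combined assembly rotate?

|ω_f| ≈ 16.5 rad/s

No external torque acts about the common axis, so total angular momentum is conserved.
Moments of inertia: I_A = (0.482)(0.406)² = 0.07945 kg·m²; I_B = (3.47)(0.434)² = 0.6536 kg·m²; I_C = (5.39)(0.407)² = 0.8928 kg·m².
Taking A's sense as positive: L = (0.07945)(54.8) − (0.6536)(39.5) + (0.8928)(54.1) = 26.84 kg·m²·rad/s.
Combined I = 0.07945 + 0.6536 + 0.8928 = 1.626 kg·m².
ω_f = L / I = 26.84 / 1.626 = 16.51 rad/s.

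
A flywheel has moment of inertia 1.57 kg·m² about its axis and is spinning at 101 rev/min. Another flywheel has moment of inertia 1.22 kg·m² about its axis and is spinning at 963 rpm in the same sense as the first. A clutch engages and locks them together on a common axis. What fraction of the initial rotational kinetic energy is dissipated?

No external torque acts about the common axis, so total angular momentum is conserved.
Taking A's sense as positive: L = (1.570)(101) + (1.220)(963) = 1333 kg·m²·rpm.
Combined I = 1.570 + 1.220 = 2.790 kg·m².
ω_f = L / I = 1333 / 2.790 = 477.9 rpm.
KE_i = ½ΣIω² = 6291 J; KE_f = ½(2.790)(50.05)² = 3494 J.
Fraction dissipated = (KE_i − KE_f)/KE_i = 0.4446.

fraction ≈ 0.445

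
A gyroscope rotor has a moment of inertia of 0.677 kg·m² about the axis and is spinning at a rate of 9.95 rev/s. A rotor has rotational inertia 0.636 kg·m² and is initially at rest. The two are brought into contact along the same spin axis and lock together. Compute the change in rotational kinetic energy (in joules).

No external torque acts about the common axis, so total angular momentum is conserved.
Taking A's sense as positive: L = (0.6770)(9.95) = 6.736 kg·m²·rev/s.
Combined I = 0.6770 + 0.6360 = 1.313 kg·m².
ω_f = L / I = 6.736 / 1.313 = 5.130 rev/s.
KE_i = ½ΣIω² = 1323 J; KE_f = ½(1.313)(32.23)² = 682.2 J.

ΔKE ≈ -641 J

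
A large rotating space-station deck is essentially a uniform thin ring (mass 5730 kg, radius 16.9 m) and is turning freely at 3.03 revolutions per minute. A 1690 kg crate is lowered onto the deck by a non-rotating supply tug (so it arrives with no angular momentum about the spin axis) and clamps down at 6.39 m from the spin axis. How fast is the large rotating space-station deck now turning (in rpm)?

The added mass arrives with no angular momentum about the spin axis, and any external torque about the spin axis is negligible, so the system's angular momentum is conserved.
I_p = (5730)(16.9)² = 1.637e+06 kg·m².
Added inertia Σmr² = (1690)(6.39)² = 69010 kg·m²; I_f = 1.637e+06 + 69010 = 1.706e+06 kg·m².
ω_f = I_p ω_i / I_f = (1.637e+06)(3.03) / 1.706e+06 = 2.907 rpm.

ω_f ≈ 2.91 rpm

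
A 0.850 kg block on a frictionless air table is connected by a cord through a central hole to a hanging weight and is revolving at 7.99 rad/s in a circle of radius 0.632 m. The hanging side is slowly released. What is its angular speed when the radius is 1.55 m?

ω₂ ≈ 1.33 rad/s

No torque about the axis ⇒ m r₁² ω₁ = m r₂² ω₂.
ω₂ = ω₁ (r₁/r₂)² = (7.99)(0.632/1.55)² = 1.328 rad/s.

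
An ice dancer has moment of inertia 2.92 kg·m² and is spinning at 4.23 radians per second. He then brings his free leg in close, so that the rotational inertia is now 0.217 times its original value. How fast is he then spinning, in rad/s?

No external torque acts about the spin axis, so angular momentum is conserved.
I₂ = 0.217 × 2.92 = 0.6336 kg·m².
ω₂ = I₁ω₁ / I₂ = (2.920)(4.23 rad/s) / (0.6336) = 19.49 rad/s.

ω₂ ≈ 19.5 rad/s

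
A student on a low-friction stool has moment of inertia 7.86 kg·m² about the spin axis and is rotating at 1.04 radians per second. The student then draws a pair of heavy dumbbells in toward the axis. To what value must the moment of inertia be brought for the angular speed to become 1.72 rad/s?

I₂ ≈ 4.75 kg·m²

With no external torque about the axis, L is conserved: I₁ω₁ = I₂ω₂.
I₂ = I₁ω₁ / ω₂ = (7.86)(1.04) / (1.72) = 4.753 kg·m².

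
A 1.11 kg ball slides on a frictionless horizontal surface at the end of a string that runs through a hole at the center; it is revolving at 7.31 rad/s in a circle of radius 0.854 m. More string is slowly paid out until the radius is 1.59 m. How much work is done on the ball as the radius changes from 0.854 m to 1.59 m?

W ≈ -15.4 J

The constraining force is radial, so m r² ω about the center is conserved.
ω₂ = ω₁ (r₁/r₂)² = (7.31)(0.854/1.59)² = 2.109 rad/s.
W = ΔKE = ½m(v₂² − v₁²) = -15.39 J.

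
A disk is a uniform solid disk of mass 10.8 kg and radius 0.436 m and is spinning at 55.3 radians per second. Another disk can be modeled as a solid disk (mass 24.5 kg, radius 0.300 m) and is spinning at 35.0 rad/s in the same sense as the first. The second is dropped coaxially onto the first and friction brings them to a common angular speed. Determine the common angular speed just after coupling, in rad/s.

The coupling torques are internal; angular momentum about the shared axis is conserved.
Moments of inertia: I_A = ½(10.8)(0.436)² = 1.027 kg·m²; I_B = ½(24.5)(0.300)² = 1.102 kg·m².
Taking A's sense as positive: L = (1.027)(55.3) + (1.102)(35.0) = 95.35 kg·m²·rad/s.
Combined I = 1.027 + 1.102 = 2.129 kg·m².
ω_f = L / I = 95.35 / 2.129 = 44.79 rad/s.

|ω_f| ≈ 44.8 rad/s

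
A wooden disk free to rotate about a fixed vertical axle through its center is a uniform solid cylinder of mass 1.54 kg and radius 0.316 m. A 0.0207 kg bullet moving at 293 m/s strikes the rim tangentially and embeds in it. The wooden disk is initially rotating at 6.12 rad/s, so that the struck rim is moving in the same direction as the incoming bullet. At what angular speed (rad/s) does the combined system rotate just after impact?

|ω_f| ≈ 30.2 rad/s

The axle reaction passes through the axle and exerts no torque about it; angular momentum about the axle is conserved through the impact.
I_p = ½(1.54)(0.316)² = 0.07689 kg·m². Taking the sense of the bullet's angular momentum as positive, L_{bullet} = m v R = (0.0207)(293)(0.316) = 1.917 kg·m²/s.
L_i = +I_p ω_p + m v R = +(0.07689)(6.12) + 1.917 = 2.387 kg·m²/s.
After sticking, I_f = I_p + m R² = 0.07689 + (0.0207)(0.316)² = 0.07896 kg·m².
ω_f = L_i / I_f = 2.387 / 0.07896 = 30.23 rad/s.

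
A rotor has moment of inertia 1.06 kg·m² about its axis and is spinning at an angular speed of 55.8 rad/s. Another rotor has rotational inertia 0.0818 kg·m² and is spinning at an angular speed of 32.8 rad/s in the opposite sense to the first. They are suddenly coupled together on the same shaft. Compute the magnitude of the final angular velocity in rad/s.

|ω_f| ≈ 49.5 rad/s

The coupling torques are internal; angular momentum about the shared axis is conserved.
Taking A's sense as positive: L = (1.060)(55.8) − (0.08180)(32.8) = 56.46 kg·m²·rad/s.
Combined I = 1.060 + 0.08180 = 1.142 kg·m².
ω_f = L / I = 56.46 / 1.142 = 49.45 rad/s.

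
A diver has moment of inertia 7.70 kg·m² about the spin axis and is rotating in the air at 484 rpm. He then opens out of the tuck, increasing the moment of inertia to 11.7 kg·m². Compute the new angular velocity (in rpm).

ω₂ ≈ 319 rpm

With no external torque about the axis, L is conserved: I₁ω₁ = I₂ω₂.
ω₂ = I₁ω₁ / I₂ = (7.700)(484 rpm) / (11.70) = 318.5 rpm.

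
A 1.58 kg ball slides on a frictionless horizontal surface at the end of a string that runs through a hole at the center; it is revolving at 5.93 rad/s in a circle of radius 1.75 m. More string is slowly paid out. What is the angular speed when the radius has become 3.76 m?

ω₂ ≈ 1.28 rad/s

The constraining force is radial, so m r² ω about the center is conserved.
ω₂ = ω₁ (r₁/r₂)² = (5.93)(1.75/3.76)² = 1.285 rad/s.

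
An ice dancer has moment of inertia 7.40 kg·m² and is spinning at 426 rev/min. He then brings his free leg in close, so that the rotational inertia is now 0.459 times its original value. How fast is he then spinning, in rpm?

ω₂ ≈ 928 rpm

No external torque acts about the spin axis, so angular momentum is conserved.
I₂ = 0.459 × 7.40 = 3.397 kg·m².
ω₂ = I₁ω₁ / I₂ = (7.400)(426 rpm) / (3.397) = 928.1 rpm.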